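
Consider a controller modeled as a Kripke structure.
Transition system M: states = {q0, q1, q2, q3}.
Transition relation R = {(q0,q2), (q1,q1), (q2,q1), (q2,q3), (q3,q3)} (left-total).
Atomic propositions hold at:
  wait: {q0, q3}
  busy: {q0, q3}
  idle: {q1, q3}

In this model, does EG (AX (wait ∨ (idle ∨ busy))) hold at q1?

Yes

Sat(idle ∨ busy) = {q0, q1, q3}
Sat(wait ∨ (idle ∨ busy)) = {q0, q1, q3}
Sat(AX (wait ∨ (idle ∨ busy))) = {s : every successor in {q0, q1, q3}} = {q1, q2, q3}
EG (AX (wait ∨ (idle ∨ busy))): greatest fixpoint, start Z0 = {q1, q2, q3}, keep only states in Sat with some successor in Z. Already a fixed point.
Sat(EG (AX (wait ∨ (idle ∨ busy)))) = {q1, q2, q3}
q1 ∈ Sat(EG (AX (wait ∨ (idle ∨ busy)))) = {q1, q2, q3}, so the formula holds at q1.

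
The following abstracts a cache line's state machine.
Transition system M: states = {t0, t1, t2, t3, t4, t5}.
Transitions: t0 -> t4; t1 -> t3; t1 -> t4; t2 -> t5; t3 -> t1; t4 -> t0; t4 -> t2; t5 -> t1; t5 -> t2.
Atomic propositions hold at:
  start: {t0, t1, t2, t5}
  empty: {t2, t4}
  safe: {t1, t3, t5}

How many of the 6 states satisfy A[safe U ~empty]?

Sat(~empty) = {t0, t1, t3, t5}
A[safe U ~empty]: least fixpoint, start Z0 = Sat(~empty) = {t0, t1, t3, t5}, add states in Sat(safe) with every successor in Z. Already a fixed point.
Sat(A[safe U ~empty]) = {t0, t1, t3, t5}
|Sat(A[safe U ~empty])| = |{t0, t1, t3, t5}| = 4.

4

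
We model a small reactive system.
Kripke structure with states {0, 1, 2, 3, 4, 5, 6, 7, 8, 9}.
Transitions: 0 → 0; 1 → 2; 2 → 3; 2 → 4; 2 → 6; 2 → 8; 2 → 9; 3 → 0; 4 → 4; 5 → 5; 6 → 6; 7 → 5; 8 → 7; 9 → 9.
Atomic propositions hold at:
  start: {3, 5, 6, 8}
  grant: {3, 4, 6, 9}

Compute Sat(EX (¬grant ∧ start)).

Sat(¬grant) = {0, 1, 2, 5, 7, 8}
Sat(¬grant ∧ start) = {5, 8}
Sat(EX (¬grant ∧ start)) = {s : some successor in {5, 8}} = {2, 5, 7}

{2, 5, 7}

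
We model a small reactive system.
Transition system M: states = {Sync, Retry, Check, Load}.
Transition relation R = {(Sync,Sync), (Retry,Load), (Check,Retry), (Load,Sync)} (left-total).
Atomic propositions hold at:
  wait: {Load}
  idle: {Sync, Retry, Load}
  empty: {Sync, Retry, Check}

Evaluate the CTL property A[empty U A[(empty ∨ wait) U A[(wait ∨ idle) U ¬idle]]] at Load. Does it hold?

No

Sat(empty ∨ wait) = {Sync, Retry, Check, Load}
Sat(wait ∨ idle) = {Sync, Retry, Load}
Sat(¬idle) = {Check}
A[(wait ∨ idle) U ¬idle]: least fixpoint, start Z0 = Sat(¬idle) = {Check}, add states in Sat(wait ∨ idle) with every successor in Z. Already a fixed point.
Sat(A[(wait ∨ idle) U ¬idle]) = {Check}
A[(empty ∨ wait) U A[(wait ∨ idle) U ¬idle]]: least fixpoint, start Z0 = Sat(A[(wait ∨ idle) U ¬idle]) = {Check}, add states in Sat(empty ∨ wait) with every successor in Z. Already a fixed point.
Sat(A[(empty ∨ wait) U A[(wait ∨ idle) U ¬idle]]) = {Check}
A[empty U A[(empty ∨ wait) U A[(wait ∨ idle) U ¬idle]]]: least fixpoint, start Z0 = Sat(A[(empty ∨ wait) U A[(wait ∨ idle) U ¬idle]]) = {Check}, add states in Sat(empty) with every successor in Z. Already a fixed point.
Sat(A[empty U A[(empty ∨ wait) U A[(wait ∨ idle) U ¬idle]]]) = {Check}
Load ∉ Sat(A[empty U A[(empty ∨ wait) U A[(wait ∨ idle) U ¬idle]]]) = {Check}, so the formula does not hold at Load.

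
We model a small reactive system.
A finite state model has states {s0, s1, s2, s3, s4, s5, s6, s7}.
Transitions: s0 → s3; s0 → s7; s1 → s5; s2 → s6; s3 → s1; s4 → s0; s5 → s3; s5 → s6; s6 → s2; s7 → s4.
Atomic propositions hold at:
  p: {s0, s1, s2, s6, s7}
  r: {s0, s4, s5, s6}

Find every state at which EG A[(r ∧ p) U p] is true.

{s2, s6}

Sat(r ∧ p) = {s0, s6}
A[(r ∧ p) U p]: least fixpoint, start Z0 = Sat(p) = {s0, s1, s2, s6, s7}, add states in Sat(r ∧ p) with every successor in Z. Already a fixed point.
Sat(A[(r ∧ p) U p]) = {s0, s1, s2, s6, s7}
EG A[(r ∧ p) U p]: greatest fixpoint, start Z0 = {s0, s1, s2, s6, s7}, keep only states in Sat with some successor in Z. Z1 = {s0, s2, s6}; Z2 = {s2, s6}; fixed.
Sat(EG A[(r ∧ p) U p]) = {s2, s6}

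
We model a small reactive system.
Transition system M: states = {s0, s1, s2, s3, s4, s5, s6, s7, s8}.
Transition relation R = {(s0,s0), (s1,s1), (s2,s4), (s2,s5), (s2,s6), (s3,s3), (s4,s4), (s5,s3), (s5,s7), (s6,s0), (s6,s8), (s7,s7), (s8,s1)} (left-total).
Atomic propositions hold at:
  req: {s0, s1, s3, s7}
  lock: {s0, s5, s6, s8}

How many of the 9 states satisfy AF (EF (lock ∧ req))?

Sat(lock ∧ req) = {s0}
EF (lock ∧ req): least fixpoint, start Z0 = {s0}, add states with some successor in Z. Z1 = {s0, s6}; Z2 = {s0, s2, s6}; fixed.
Sat(EF (lock ∧ req)) = {s0, s2, s6}
AF (EF (lock ∧ req)): least fixpoint, start Z0 = {s0, s2, s6}, add states with every successor in Z. Already a fixed point.
Sat(AF (EF (lock ∧ req))) = {s0, s2, s6}
|Sat(AF (EF (lock ∧ req)))| = |{s0, s2, s6}| = 3.

3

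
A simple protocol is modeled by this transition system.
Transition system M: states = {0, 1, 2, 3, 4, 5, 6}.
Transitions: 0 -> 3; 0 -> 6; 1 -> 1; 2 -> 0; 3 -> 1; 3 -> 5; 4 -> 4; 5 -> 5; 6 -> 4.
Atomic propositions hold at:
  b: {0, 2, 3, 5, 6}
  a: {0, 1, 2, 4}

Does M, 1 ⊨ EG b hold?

No

EG b: greatest fixpoint, start Z0 = {0, 2, 3, 5, 6}, keep only states in Sat with some successor in Z. Z1 = {0, 2, 3, 5}; fixed.
Sat(EG b) = {0, 2, 3, 5}
1 ∉ Sat(EG b) = {0, 2, 3, 5}, so the formula does not hold at 1.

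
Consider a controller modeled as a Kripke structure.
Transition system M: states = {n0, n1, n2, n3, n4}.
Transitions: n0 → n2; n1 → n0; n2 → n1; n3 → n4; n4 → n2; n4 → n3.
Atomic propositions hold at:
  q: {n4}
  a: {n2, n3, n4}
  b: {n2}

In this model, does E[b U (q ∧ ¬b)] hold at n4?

Yes

Sat(¬b) = {n0, n1, n3, n4}
Sat(q ∧ ¬b) = {n4}
E[b U (q ∧ ¬b)]: least fixpoint, start Z0 = Sat((q ∧ ¬b)) = {n4}, add states in Sat(b) with some successor in Z. Already a fixed point.
Sat(E[b U (q ∧ ¬b)]) = {n4}
n4 ∈ Sat(E[b U (q ∧ ¬b)]) = {n4}, so the formula holds at n4.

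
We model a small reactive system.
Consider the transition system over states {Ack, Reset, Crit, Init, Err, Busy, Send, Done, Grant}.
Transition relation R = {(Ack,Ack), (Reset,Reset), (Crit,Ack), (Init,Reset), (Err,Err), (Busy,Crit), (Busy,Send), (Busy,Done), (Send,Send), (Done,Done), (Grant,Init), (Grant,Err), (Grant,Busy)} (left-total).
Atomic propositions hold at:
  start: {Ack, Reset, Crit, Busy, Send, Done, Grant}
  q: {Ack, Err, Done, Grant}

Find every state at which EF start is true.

EF start: least fixpoint, start Z0 = {Ack, Reset, Crit, Busy, Send, Done, Grant}, add states with some successor in Z. Z1 = {Ack, Reset, Crit, Init, Busy, Send, Done, Grant}; fixed.
Sat(EF start) = {Ack, Reset, Crit, Init, Busy, Send, Done, Grant}

{Ack, Reset, Crit, Init, Busy, Send, Done, Grant}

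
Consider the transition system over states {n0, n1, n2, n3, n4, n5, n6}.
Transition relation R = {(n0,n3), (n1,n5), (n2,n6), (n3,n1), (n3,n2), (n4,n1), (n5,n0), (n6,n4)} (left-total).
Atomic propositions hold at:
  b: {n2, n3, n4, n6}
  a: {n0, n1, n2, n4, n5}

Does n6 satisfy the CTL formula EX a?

Sat(EX a) = {s : some successor in {n0, n1, n2, n4, n5}} = {n1, n3, n4, n5, n6}
n6 ∈ Sat(EX a) = {n1, n3, n4, n5, n6}, so the formula holds at n6.

Yes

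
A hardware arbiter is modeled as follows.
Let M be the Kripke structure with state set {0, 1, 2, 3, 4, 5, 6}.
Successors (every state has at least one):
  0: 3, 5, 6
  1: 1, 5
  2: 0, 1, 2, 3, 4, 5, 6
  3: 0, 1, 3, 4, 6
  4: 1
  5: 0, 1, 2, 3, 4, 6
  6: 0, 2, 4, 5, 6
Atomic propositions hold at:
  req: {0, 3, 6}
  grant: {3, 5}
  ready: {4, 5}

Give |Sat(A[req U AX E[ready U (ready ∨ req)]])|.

Sat(ready ∨ req) = {0, 3, 4, 5, 6}
E[ready U (ready ∨ req)]: least fixpoint, start Z0 = Sat((ready ∨ req)) = {0, 3, 4, 5, 6}, add states in Sat(ready) with some successor in Z. Already a fixed point.
Sat(E[ready U (ready ∨ req)]) = {0, 3, 4, 5, 6}
Sat(AX E[ready U (ready ∨ req)]) = {s : every successor in {0, 3, 4, 5, 6}} = {0}
A[req U AX E[ready U (ready ∨ req)]]: least fixpoint, start Z0 = Sat(AX E[ready U (ready ∨ req)]) = {0}, add states in Sat(req) with every successor in Z. Already a fixed point.
Sat(A[req U AX E[ready U (ready ∨ req)]]) = {0}
|Sat(A[req U AX E[ready U (ready ∨ req)]])| = |{0}| = 1.

1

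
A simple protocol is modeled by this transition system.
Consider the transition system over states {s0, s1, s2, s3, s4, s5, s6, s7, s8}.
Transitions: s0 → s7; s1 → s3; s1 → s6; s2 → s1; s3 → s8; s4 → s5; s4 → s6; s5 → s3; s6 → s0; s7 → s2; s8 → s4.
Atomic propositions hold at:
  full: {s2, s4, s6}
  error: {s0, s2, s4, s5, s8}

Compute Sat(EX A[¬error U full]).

{s0, s1, s4, s7, s8}

Sat(¬error) = {s1, s3, s6, s7}
A[¬error U full]: least fixpoint, start Z0 = Sat(full) = {s2, s4, s6}, add states in Sat(¬error) with every successor in Z. Z1 = {s2, s4, s6, s7}; fixed.
Sat(A[¬error U full]) = {s2, s4, s6, s7}
Sat(EX A[¬error U full]) = {s : some successor in {s2, s4, s6, s7}} = {s0, s1, s4, s7, s8}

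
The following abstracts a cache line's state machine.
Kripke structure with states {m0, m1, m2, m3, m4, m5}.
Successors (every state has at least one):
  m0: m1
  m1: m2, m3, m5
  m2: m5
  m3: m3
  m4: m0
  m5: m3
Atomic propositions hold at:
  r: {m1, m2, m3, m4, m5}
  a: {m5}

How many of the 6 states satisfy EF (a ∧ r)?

Sat(a ∧ r) = {m5}
EF (a ∧ r): least fixpoint, start Z0 = {m5}, add states with some successor in Z. Z1 = {m1, m2, m5}; Z2 = {m0, m1, m2, m5}; Z3 = {m0, m1, m2, m4, m5}; fixed.
Sat(EF (a ∧ r)) = {m0, m1, m2, m4, m5}
|Sat(EF (a ∧ r))| = |{m0, m1, m2, m4, m5}| = 5.

5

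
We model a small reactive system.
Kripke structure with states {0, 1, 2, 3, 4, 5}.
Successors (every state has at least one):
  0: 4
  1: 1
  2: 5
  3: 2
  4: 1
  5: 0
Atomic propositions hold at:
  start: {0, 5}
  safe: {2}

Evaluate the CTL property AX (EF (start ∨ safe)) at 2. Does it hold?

Yes

Sat(start ∨ safe) = {0, 2, 5}
EF (start ∨ safe): least fixpoint, start Z0 = {0, 2, 5}, add states with some successor in Z. Z1 = {0, 2, 3, 5}; fixed.
Sat(EF (start ∨ safe)) = {0, 2, 3, 5}
Sat(AX (EF (start ∨ safe))) = {s : every successor in {0, 2, 3, 5}} = {2, 3, 5}
2 ∈ Sat(AX (EF (start ∨ safe))) = {2, 3, 5}, so the formula holds at 2.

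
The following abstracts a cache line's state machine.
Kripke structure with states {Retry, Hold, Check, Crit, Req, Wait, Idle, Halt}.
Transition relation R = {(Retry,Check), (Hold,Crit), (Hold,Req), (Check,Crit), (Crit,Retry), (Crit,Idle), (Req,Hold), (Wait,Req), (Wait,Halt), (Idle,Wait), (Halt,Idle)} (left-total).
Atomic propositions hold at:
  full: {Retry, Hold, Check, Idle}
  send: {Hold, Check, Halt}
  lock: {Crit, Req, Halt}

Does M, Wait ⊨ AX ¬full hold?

Yes

Sat(¬full) = {Crit, Req, Wait, Halt}
Sat(AX ¬full) = {s : every successor in {Crit, Req, Wait, Halt}} = {Hold, Check, Wait, Idle}
Wait ∈ Sat(AX ¬full) = {Hold, Check, Wait, Idle}, so the formula holds at Wait.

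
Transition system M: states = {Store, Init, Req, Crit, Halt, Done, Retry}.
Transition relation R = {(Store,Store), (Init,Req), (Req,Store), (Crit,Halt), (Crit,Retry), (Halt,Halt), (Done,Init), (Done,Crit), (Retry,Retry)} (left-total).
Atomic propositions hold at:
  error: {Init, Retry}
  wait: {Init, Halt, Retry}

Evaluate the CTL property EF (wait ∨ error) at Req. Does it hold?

No

Sat(wait ∨ error) = {Init, Halt, Retry}
EF (wait ∨ error): least fixpoint, start Z0 = {Init, Halt, Retry}, add states with some successor in Z. Z1 = {Init, Crit, Halt, Done, Retry}; fixed.
Sat(EF (wait ∨ error)) = {Init, Crit, Halt, Done, Retry}
Req ∉ Sat(EF (wait ∨ error)) = {Init, Crit, Halt, Done, Retry}, so the formula does not hold at Req.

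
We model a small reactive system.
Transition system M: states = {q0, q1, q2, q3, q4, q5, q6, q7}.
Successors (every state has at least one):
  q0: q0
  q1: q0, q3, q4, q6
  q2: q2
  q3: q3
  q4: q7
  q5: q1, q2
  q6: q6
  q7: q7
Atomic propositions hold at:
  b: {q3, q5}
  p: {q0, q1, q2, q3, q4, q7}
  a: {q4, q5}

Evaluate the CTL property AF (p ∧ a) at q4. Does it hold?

Sat(p ∧ a) = {q4}
AF (p ∧ a): least fixpoint, start Z0 = {q4}, add states with every successor in Z. Already a fixed point.
Sat(AF (p ∧ a)) = {q4}
q4 ∈ Sat(AF (p ∧ a)) = {q4}, so the formula holds at q4.

Yes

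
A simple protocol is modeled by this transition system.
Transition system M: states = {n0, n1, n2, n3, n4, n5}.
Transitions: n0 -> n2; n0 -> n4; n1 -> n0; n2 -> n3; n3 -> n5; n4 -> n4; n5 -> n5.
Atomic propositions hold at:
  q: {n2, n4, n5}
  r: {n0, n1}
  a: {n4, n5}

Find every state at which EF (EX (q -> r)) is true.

{n0, n1, n2}

Sat(q -> r) = {n0, n1, n3}
Sat(EX (q -> r)) = {s : some successor in {n0, n1, n3}} = {n1, n2}
EF (EX (q -> r)): least fixpoint, start Z0 = {n1, n2}, add states with some successor in Z. Z1 = {n0, n1, n2}; fixed.
Sat(EF (EX (q -> r))) = {n0, n1, n2}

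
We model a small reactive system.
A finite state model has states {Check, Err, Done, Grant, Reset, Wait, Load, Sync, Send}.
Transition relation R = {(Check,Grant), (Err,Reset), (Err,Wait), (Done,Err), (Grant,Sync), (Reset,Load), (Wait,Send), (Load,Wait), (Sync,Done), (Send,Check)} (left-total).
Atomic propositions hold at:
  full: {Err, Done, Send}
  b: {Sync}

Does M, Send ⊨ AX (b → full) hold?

Yes

Sat(b → full) = {Check, Err, Done, Grant, Reset, Wait, Load, Send}
Sat(AX (b → full)) = {s : every successor in {Check, Err, Done, Grant, Reset, Wait, Load, Send}} = {Check, Err, Done, Reset, Wait, Load, Sync, Send}
Send ∈ Sat(AX (b → full)) = {Check, Err, Done, Reset, Wait, Load, Sync, Send}, so the formula holds at Send.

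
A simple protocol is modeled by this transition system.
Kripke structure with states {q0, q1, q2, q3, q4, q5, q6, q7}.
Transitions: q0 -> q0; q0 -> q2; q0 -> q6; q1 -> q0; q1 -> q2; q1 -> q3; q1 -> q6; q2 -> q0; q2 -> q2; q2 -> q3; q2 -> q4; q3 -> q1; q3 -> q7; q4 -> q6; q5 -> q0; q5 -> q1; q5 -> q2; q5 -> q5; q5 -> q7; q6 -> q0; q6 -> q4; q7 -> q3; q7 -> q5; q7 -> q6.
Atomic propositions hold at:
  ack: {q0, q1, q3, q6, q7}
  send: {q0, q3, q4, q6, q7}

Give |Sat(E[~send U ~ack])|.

4

Sat(~send) = {q1, q2, q5}
Sat(~ack) = {q2, q4, q5}
E[~send U ~ack]: least fixpoint, start Z0 = Sat(~ack) = {q2, q4, q5}, add states in Sat(~send) with some successor in Z. Z1 = {q1, q2, q4, q5}; fixed.
Sat(E[~send U ~ack]) = {q1, q2, q4, q5}
|Sat(E[~send U ~ack])| = |{q1, q2, q4, q5}| = 4.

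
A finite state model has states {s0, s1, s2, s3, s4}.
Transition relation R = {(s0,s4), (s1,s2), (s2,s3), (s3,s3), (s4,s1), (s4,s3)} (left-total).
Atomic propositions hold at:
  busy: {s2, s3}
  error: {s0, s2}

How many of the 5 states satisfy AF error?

AF error: least fixpoint, start Z0 = {s0, s2}, add states with every successor in Z. Z1 = {s0, s1, s2}; fixed.
Sat(AF error) = {s0, s1, s2}
|Sat(AF error)| = |{s0, s1, s2}| = 3.

3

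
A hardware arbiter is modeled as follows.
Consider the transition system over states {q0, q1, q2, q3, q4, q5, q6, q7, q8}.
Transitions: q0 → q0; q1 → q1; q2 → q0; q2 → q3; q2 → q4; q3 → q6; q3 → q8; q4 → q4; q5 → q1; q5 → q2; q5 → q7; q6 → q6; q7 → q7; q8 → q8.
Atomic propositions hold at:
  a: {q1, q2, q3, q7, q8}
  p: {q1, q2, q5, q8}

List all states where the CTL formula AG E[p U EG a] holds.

EG a: greatest fixpoint, start Z0 = {q1, q2, q3, q7, q8}, keep only states in Sat with some successor in Z. Already a fixed point.
Sat(EG a) = {q1, q2, q3, q7, q8}
E[p U EG a]: least fixpoint, start Z0 = Sat(EG a) = {q1, q2, q3, q7, q8}, add states in Sat(p) with some successor in Z. Z1 = {q1, q2, q3, q5, q7, q8}; fixed.
Sat(E[p U EG a]) = {q1, q2, q3, q5, q7, q8}
AG E[p U EG a]: greatest fixpoint, start Z0 = {q1, q2, q3, q5, q7, q8}, keep only states in Sat with every successor in Z. Z1 = {q1, q5, q7, q8}; Z2 = {q1, q7, q8}; fixed.
Sat(AG E[p U EG a]) = {q1, q7, q8}

{q1, q7, q8}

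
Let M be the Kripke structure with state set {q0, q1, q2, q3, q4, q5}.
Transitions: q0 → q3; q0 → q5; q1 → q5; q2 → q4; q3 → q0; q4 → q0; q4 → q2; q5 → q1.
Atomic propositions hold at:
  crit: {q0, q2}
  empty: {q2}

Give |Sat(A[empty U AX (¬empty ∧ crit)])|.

Sat(¬empty) = {q0, q1, q3, q4, q5}
Sat(¬empty ∧ crit) = {q0}
Sat(AX (¬empty ∧ crit)) = {s : every successor in {q0}} = {q3}
A[empty U AX (¬empty ∧ crit)]: least fixpoint, start Z0 = Sat(AX (¬empty ∧ crit)) = {q3}, add states in Sat(empty) with every successor in Z. Already a fixed point.
Sat(A[empty U AX (¬empty ∧ crit)]) = {q3}
|Sat(A[empty U AX (¬empty ∧ crit)])| = |{q3}| = 1.

1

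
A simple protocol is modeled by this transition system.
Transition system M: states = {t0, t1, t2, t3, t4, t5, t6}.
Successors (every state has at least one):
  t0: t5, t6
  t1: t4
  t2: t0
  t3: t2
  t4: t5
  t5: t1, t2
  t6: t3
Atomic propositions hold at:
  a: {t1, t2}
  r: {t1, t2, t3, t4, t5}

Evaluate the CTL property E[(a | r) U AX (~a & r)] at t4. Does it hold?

Sat(a | r) = {t1, t2, t3, t4, t5}
Sat(~a) = {t0, t3, t4, t5, t6}
Sat(~a & r) = {t3, t4, t5}
Sat(AX (~a & r)) = {s : every successor in {t3, t4, t5}} = {t1, t4, t6}
E[(a | r) U AX (~a & r)]: least fixpoint, start Z0 = Sat(AX (~a & r)) = {t1, t4, t6}, add states in Sat(a | r) with some successor in Z. Z1 = {t1, t4, t5, t6}; fixed.
Sat(E[(a | r) U AX (~a & r)]) = {t1, t4, t5, t6}
t4 ∈ Sat(E[(a | r) U AX (~a & r)]) = {t1, t4, t5, t6}, so the formula holds at t4.

Yes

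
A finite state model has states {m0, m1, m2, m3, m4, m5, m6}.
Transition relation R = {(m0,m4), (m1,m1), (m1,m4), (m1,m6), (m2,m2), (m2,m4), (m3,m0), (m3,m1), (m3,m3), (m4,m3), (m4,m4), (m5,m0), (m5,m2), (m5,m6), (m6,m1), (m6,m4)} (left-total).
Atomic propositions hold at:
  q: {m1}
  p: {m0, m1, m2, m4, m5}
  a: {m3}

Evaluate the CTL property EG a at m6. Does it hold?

No

EG a: greatest fixpoint, start Z0 = {m3}, keep only states in Sat with some successor in Z. Already a fixed point.
Sat(EG a) = {m3}
m6 ∉ Sat(EG a) = {m3}, so the formula does not hold at m6.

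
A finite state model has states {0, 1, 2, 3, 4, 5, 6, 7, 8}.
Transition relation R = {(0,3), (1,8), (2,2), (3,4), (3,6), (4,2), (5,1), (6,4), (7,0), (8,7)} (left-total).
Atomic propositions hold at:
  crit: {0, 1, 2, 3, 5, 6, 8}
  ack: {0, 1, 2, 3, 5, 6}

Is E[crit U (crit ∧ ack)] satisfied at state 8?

Sat(crit ∧ ack) = {0, 1, 2, 3, 5, 6}
E[crit U (crit ∧ ack)]: least fixpoint, start Z0 = Sat((crit ∧ ack)) = {0, 1, 2, 3, 5, 6}, add states in Sat(crit) with some successor in Z. Already a fixed point.
Sat(E[crit U (crit ∧ ack)]) = {0, 1, 2, 3, 5, 6}
8 ∉ Sat(E[crit U (crit ∧ ack)]) = {0, 1, 2, 3, 5, 6}, so the formula does not hold at 8.

No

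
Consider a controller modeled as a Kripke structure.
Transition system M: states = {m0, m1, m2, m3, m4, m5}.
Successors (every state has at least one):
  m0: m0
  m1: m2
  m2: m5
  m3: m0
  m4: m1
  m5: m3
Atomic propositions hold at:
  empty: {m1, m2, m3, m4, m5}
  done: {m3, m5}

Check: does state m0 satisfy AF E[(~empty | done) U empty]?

Sat(~empty) = {m0}
Sat(~empty | done) = {m0, m3, m5}
E[(~empty | done) U empty]: least fixpoint, start Z0 = Sat(empty) = {m1, m2, m3, m4, m5}, add states in Sat(~empty | done) with some successor in Z. Already a fixed point.
Sat(E[(~empty | done) U empty]) = {m1, m2, m3, m4, m5}
AF E[(~empty | done) U empty]: least fixpoint, start Z0 = {m1, m2, m3, m4, m5}, add states with every successor in Z. Already a fixed point.
Sat(AF E[(~empty | done) U empty]) = {m1, m2, m3, m4, m5}
m0 ∉ Sat(AF E[(~empty | done) U empty]) = {m1, m2, m3, m4, m5}, so the formula does not hold at m0.

No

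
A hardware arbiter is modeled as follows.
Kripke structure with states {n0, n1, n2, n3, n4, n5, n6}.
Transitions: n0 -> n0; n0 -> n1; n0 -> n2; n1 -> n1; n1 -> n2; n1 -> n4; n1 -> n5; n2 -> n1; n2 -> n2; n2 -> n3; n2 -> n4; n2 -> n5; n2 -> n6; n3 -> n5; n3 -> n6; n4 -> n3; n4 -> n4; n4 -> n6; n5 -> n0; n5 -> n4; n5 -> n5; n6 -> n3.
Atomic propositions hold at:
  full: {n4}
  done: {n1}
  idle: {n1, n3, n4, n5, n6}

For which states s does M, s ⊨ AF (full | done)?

Sat(full | done) = {n1, n4}
AF (full | done): least fixpoint, start Z0 = {n1, n4}, add states with every successor in Z. Already a fixed point.
Sat(AF (full | done)) = {n1, n4}

{n1, n4}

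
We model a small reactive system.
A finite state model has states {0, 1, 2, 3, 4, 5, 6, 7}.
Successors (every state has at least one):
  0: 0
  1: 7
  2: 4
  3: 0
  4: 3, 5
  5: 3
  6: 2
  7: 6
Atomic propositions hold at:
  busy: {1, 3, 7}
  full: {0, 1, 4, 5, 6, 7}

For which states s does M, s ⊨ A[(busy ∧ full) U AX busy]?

{1, 5}

Sat(busy ∧ full) = {1, 7}
Sat(AX busy) = {s : every successor in {1, 3, 7}} = {1, 5}
A[(busy ∧ full) U AX busy]: least fixpoint, start Z0 = Sat(AX busy) = {1, 5}, add states in Sat(busy ∧ full) with every successor in Z. Already a fixed point.
Sat(A[(busy ∧ full) U AX busy]) = {1, 5}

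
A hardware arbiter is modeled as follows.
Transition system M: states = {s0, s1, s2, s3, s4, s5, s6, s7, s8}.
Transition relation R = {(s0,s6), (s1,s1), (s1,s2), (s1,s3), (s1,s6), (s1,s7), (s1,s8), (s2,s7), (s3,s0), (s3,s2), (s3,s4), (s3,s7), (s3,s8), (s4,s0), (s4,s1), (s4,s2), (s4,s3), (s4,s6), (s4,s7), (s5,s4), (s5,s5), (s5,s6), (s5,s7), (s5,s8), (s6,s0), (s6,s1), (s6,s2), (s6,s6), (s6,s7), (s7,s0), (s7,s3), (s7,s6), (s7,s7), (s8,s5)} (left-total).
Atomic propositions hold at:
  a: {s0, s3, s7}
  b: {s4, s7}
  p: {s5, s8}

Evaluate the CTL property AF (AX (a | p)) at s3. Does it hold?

Sat(a | p) = {s0, s3, s5, s7, s8}
Sat(AX (a | p)) = {s : every successor in {s0, s3, s5, s7, s8}} = {s2, s8}
AF (AX (a | p)): least fixpoint, start Z0 = {s2, s8}, add states with every successor in Z. Already a fixed point.
Sat(AF (AX (a | p))) = {s2, s8}
s3 ∉ Sat(AF (AX (a | p))) = {s2, s8}, so the formula does not hold at s3.

No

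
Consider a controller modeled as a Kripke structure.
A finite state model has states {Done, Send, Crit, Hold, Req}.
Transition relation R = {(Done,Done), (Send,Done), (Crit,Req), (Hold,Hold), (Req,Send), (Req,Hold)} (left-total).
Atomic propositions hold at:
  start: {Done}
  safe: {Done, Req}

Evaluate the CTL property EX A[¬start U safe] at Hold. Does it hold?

No

Sat(¬start) = {Send, Crit, Hold, Req}
A[¬start U safe]: least fixpoint, start Z0 = Sat(safe) = {Done, Req}, add states in Sat(¬start) with every successor in Z. Z1 = {Done, Send, Crit, Req}; fixed.
Sat(A[¬start U safe]) = {Done, Send, Crit, Req}
Sat(EX A[¬start U safe]) = {s : some successor in {Done, Send, Crit, Req}} = {Done, Send, Crit, Req}
Hold ∉ Sat(EX A[¬start U safe]) = {Done, Send, Crit, Req}, so the formula does not hold at Hold.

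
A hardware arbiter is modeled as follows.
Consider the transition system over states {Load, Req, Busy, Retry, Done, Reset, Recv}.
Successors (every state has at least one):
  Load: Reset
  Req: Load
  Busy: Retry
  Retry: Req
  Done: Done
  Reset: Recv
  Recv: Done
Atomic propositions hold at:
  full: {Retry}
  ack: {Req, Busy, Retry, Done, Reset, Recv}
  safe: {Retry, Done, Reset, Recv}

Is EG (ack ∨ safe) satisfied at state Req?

Sat(ack ∨ safe) = {Req, Busy, Retry, Done, Reset, Recv}
EG (ack ∨ safe): greatest fixpoint, start Z0 = {Req, Busy, Retry, Done, Reset, Recv}, keep only states in Sat with some successor in Z. Z1 = {Busy, Retry, Done, Reset, Recv}; Z2 = {Busy, Done, Reset, Recv}; Z3 = {Done, Reset, Recv}; fixed.
Sat(EG (ack ∨ safe)) = {Done, Reset, Recv}
Req ∉ Sat(EG (ack ∨ safe)) = {Done, Reset, Recv}, so the formula does not hold at Req.

No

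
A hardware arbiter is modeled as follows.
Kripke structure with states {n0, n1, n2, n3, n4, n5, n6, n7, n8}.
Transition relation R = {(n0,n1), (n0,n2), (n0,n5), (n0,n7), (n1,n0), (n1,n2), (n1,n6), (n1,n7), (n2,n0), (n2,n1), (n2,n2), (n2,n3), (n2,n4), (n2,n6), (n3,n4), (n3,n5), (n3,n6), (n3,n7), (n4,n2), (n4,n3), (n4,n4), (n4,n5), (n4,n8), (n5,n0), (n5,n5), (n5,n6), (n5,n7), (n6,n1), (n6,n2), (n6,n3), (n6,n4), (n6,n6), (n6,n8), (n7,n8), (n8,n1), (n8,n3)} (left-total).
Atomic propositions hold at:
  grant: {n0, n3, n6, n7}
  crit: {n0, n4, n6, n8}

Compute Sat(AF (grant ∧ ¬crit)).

Sat(¬crit) = {n1, n2, n3, n5, n7}
Sat(grant ∧ ¬crit) = {n3, n7}
AF (grant ∧ ¬crit): least fixpoint, start Z0 = {n3, n7}, add states with every successor in Z. Already a fixed point.
Sat(AF (grant ∧ ¬crit)) = {n3, n7}

{n3, n7}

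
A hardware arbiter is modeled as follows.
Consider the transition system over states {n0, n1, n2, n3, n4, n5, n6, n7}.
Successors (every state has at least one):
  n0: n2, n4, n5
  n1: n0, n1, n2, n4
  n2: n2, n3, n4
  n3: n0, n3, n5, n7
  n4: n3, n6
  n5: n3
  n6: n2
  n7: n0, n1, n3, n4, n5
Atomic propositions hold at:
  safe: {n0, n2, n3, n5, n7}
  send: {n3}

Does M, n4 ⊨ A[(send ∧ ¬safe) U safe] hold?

Sat(¬safe) = {n1, n4, n6}
Sat(send ∧ ¬safe) = ∅
A[(send ∧ ¬safe) U safe]: least fixpoint, start Z0 = Sat(safe) = {n0, n2, n3, n5, n7}, add states in Sat(send ∧ ¬safe) with every successor in Z. Already a fixed point.
Sat(A[(send ∧ ¬safe) U safe]) = {n0, n2, n3, n5, n7}
n4 ∉ Sat(A[(send ∧ ¬safe) U safe]) = {n0, n2, n3, n5, n7}, so the formula does not hold at n4.

No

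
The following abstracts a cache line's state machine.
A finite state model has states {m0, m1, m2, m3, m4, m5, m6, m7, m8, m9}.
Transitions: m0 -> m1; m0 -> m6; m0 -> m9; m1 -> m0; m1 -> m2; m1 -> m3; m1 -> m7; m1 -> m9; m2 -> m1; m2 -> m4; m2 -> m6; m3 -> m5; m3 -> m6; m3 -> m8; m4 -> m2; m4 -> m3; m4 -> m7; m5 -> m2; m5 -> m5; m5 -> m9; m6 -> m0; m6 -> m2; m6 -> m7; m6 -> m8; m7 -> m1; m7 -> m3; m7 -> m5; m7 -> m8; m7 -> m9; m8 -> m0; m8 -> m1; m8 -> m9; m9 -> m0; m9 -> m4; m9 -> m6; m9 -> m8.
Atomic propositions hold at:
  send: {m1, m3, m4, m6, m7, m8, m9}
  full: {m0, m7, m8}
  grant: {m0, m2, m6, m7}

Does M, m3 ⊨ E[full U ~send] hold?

No

Sat(~send) = {m0, m2, m5}
E[full U ~send]: least fixpoint, start Z0 = Sat(~send) = {m0, m2, m5}, add states in Sat(full) with some successor in Z. Z1 = {m0, m2, m5, m7, m8}; fixed.
Sat(E[full U ~send]) = {m0, m2, m5, m7, m8}
m3 ∉ Sat(E[full U ~send]) = {m0, m2, m5, m7, m8}, so the formula does not hold at m3.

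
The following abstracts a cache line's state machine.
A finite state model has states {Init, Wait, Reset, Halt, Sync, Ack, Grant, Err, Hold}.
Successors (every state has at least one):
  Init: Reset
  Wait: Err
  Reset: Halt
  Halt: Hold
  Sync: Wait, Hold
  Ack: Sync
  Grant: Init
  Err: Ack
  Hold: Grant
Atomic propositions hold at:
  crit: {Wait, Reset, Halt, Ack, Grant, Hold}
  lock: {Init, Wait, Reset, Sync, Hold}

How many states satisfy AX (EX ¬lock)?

Sat(¬lock) = {Halt, Ack, Grant, Err}
Sat(EX ¬lock) = {s : some successor in {Halt, Ack, Grant, Err}} = {Wait, Reset, Err, Hold}
Sat(AX (EX ¬lock)) = {s : every successor in {Wait, Reset, Err, Hold}} = {Init, Wait, Halt, Sync}
|Sat(AX (EX ¬lock))| = |{Init, Wait, Halt, Sync}| = 4.

4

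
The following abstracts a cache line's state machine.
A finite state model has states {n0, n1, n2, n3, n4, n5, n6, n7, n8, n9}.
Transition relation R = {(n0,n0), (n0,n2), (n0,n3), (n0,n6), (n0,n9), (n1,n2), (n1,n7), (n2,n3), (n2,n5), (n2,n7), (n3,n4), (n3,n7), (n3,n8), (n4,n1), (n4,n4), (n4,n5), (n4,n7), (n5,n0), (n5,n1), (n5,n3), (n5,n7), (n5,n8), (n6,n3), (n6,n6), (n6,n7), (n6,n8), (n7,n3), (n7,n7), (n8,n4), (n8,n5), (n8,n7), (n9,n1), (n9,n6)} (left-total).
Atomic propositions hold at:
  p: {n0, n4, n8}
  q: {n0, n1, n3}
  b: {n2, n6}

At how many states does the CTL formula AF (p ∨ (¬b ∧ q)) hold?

Sat(¬b) = {n0, n1, n3, n4, n5, n7, n8, n9}
Sat(¬b ∧ q) = {n0, n1, n3}
Sat(p ∨ (¬b ∧ q)) = {n0, n1, n3, n4, n8}
AF (p ∨ (¬b ∧ q)): least fixpoint, start Z0 = {n0, n1, n3, n4, n8}, add states with every successor in Z. Already a fixed point.
Sat(AF (p ∨ (¬b ∧ q))) = {n0, n1, n3, n4, n8}
|Sat(AF (p ∨ (¬b ∧ q)))| = |{n0, n1, n3, n4, n8}| = 5.

5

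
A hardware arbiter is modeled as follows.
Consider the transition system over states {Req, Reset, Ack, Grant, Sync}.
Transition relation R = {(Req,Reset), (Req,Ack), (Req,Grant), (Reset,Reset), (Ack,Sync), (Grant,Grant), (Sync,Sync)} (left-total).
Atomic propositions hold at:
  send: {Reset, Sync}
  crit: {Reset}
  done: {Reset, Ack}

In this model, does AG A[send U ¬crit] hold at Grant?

Sat(¬crit) = {Req, Ack, Grant, Sync}
A[send U ¬crit]: least fixpoint, start Z0 = Sat(¬crit) = {Req, Ack, Grant, Sync}, add states in Sat(send) with every successor in Z. Already a fixed point.
Sat(A[send U ¬crit]) = {Req, Ack, Grant, Sync}
AG A[send U ¬crit]: greatest fixpoint, start Z0 = {Req, Ack, Grant, Sync}, keep only states in Sat with every successor in Z. Z1 = {Ack, Grant, Sync}; fixed.
Sat(AG A[send U ¬crit]) = {Ack, Grant, Sync}
Grant ∈ Sat(AG A[send U ¬crit]) = {Ack, Grant, Sync}, so the formula holds at Grant.

Yes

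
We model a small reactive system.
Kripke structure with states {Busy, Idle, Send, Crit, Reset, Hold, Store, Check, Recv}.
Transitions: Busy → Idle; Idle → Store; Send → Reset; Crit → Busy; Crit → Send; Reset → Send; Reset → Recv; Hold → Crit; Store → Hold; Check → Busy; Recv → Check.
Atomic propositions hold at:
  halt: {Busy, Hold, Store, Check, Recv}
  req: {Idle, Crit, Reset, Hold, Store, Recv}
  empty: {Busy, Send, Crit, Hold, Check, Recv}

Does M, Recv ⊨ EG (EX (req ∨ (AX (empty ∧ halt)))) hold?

No

Sat(empty ∧ halt) = {Busy, Hold, Check, Recv}
Sat(AX (empty ∧ halt)) = {s : every successor in {Busy, Hold, Check, Recv}} = {Store, Check, Recv}
Sat(req ∨ (AX (empty ∧ halt))) = {Idle, Crit, Reset, Hold, Store, Check, Recv}
Sat(EX (req ∨ (AX (empty ∧ halt)))) = {s : some successor in {Idle, Crit, Reset, Hold, Store, Check, Recv}} = {Busy, Idle, Send, Reset, Hold, Store, Recv}
EG (EX (req ∨ (AX (empty ∧ halt)))): greatest fixpoint, start Z0 = {Busy, Idle, Send, Reset, Hold, Store, Recv}, keep only states in Sat with some successor in Z. Z1 = {Busy, Idle, Send, Reset, Store}; Z2 = {Busy, Idle, Send, Reset}; Z3 = {Busy, Send, Reset}; Z4 = {Send, Reset}; fixed.
Sat(EG (EX (req ∨ (AX (empty ∧ halt))))) = {Send, Reset}
Recv ∉ Sat(EG (EX (req ∨ (AX (empty ∧ halt))))) = {Send, Reset}, so the formula does not hold at Recv.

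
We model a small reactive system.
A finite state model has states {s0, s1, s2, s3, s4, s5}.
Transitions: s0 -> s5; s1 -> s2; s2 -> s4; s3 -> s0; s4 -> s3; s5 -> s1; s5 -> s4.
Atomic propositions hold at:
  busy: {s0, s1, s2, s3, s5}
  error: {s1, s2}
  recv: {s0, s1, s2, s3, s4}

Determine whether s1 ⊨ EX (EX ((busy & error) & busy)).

No

Sat(busy & error) = {s1, s2}
Sat((busy & error) & busy) = {s1, s2}
Sat(EX ((busy & error) & busy)) = {s : some successor in {s1, s2}} = {s1, s5}
Sat(EX (EX ((busy & error) & busy))) = {s : some successor in {s1, s5}} = {s0, s5}
s1 ∉ Sat(EX (EX ((busy & error) & busy))) = {s0, s5}, so the formula does not hold at s1.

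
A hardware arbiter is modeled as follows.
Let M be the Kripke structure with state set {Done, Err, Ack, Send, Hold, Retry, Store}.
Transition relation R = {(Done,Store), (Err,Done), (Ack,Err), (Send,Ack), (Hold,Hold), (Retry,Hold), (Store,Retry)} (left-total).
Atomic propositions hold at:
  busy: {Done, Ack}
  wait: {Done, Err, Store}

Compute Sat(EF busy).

{Done, Err, Ack, Send}

EF busy: least fixpoint, start Z0 = {Done, Ack}, add states with some successor in Z. Z1 = {Done, Err, Ack, Send}; fixed.
Sat(EF busy) = {Done, Err, Ack, Send}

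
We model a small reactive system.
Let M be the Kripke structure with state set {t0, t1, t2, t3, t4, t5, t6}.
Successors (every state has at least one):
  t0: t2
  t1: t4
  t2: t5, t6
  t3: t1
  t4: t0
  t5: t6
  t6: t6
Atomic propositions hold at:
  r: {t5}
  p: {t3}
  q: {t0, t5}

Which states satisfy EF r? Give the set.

EF r: least fixpoint, start Z0 = {t5}, add states with some successor in Z. Z1 = {t2, t5}; Z2 = {t0, t2, t5}; Z3 = {t0, t2, t4, t5}; Z4 = {t0, t1, t2, t4, t5}; Z5 = {t0, t1, t2, t3, t4, t5}; fixed.
Sat(EF r) = {t0, t1, t2, t3, t4, t5}

{t0, t1, t2, t3, t4, t5}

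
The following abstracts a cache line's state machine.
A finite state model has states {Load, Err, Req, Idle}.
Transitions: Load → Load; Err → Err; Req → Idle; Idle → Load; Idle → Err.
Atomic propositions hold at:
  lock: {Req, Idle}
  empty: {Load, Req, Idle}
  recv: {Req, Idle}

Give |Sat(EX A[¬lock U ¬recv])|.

Sat(¬lock) = {Load, Err}
Sat(¬recv) = {Load, Err}
A[¬lock U ¬recv]: least fixpoint, start Z0 = Sat(¬recv) = {Load, Err}, add states in Sat(¬lock) with every successor in Z. Already a fixed point.
Sat(A[¬lock U ¬recv]) = {Load, Err}
Sat(EX A[¬lock U ¬recv]) = {s : some successor in {Load, Err}} = {Load, Err, Idle}
|Sat(EX A[¬lock U ¬recv])| = |{Load, Err, Idle}| = 3.

3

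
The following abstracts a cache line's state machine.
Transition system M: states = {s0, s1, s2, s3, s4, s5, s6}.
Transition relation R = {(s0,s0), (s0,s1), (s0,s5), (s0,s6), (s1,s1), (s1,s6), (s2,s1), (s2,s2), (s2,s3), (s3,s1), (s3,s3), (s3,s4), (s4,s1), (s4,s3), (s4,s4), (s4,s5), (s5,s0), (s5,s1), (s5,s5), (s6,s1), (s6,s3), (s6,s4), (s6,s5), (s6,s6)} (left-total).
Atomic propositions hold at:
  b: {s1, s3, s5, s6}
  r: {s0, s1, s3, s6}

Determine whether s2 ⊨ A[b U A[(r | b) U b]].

No

Sat(r | b) = {s0, s1, s3, s5, s6}
A[(r | b) U b]: least fixpoint, start Z0 = Sat(b) = {s1, s3, s5, s6}, add states in Sat(r | b) with every successor in Z. Already a fixed point.
Sat(A[(r | b) U b]) = {s1, s3, s5, s6}
A[b U A[(r | b) U b]]: least fixpoint, start Z0 = Sat(A[(r | b) U b]) = {s1, s3, s5, s6}, add states in Sat(b) with every successor in Z. Already a fixed point.
Sat(A[b U A[(r | b) U b]]) = {s1, s3, s5, s6}
s2 ∉ Sat(A[b U A[(r | b) U b]]) = {s1, s3, s5, s6}, so the formula does not hold at s2.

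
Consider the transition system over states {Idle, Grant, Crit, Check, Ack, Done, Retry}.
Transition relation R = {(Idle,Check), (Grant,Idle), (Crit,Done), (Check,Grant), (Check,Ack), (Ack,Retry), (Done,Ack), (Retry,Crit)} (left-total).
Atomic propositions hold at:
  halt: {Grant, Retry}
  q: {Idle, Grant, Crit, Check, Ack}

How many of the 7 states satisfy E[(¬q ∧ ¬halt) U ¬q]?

2

Sat(¬q) = {Done, Retry}
Sat(¬halt) = {Idle, Crit, Check, Ack, Done}
Sat(¬q ∧ ¬halt) = {Done}
E[(¬q ∧ ¬halt) U ¬q]: least fixpoint, start Z0 = Sat(¬q) = {Done, Retry}, add states in Sat(¬q ∧ ¬halt) with some successor in Z. Already a fixed point.
Sat(E[(¬q ∧ ¬halt) U ¬q]) = {Done, Retry}
|Sat(E[(¬q ∧ ¬halt) U ¬q])| = |{Done, Retry}| = 2.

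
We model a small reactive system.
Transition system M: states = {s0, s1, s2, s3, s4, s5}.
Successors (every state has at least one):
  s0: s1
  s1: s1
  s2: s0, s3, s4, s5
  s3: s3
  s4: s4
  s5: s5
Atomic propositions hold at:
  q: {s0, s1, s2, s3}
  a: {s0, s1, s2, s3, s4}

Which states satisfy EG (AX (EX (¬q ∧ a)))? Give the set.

{s4}

Sat(¬q) = {s4, s5}
Sat(¬q ∧ a) = {s4}
Sat(EX (¬q ∧ a)) = {s : some successor in {s4}} = {s2, s4}
Sat(AX (EX (¬q ∧ a))) = {s : every successor in {s2, s4}} = {s4}
EG (AX (EX (¬q ∧ a))): greatest fixpoint, start Z0 = {s4}, keep only states in Sat with some successor in Z. Already a fixed point.
Sat(EG (AX (EX (¬q ∧ a)))) = {s4}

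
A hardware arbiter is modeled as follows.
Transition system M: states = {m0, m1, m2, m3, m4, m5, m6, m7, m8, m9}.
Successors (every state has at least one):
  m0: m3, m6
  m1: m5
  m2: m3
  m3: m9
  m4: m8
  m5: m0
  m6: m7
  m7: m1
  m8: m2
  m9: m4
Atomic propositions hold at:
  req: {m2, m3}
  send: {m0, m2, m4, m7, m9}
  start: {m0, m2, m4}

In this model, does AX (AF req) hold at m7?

AF req: least fixpoint, start Z0 = {m2, m3}, add states with every successor in Z. Z1 = {m2, m3, m8}; Z2 = {m2, m3, m4, m8}; Z3 = {m2, m3, m4, m8, m9}; fixed.
Sat(AF req) = {m2, m3, m4, m8, m9}
Sat(AX (AF req)) = {s : every successor in {m2, m3, m4, m8, m9}} = {m2, m3, m4, m8, m9}
m7 ∉ Sat(AX (AF req)) = {m2, m3, m4, m8, m9}, so the formula does not hold at m7.

No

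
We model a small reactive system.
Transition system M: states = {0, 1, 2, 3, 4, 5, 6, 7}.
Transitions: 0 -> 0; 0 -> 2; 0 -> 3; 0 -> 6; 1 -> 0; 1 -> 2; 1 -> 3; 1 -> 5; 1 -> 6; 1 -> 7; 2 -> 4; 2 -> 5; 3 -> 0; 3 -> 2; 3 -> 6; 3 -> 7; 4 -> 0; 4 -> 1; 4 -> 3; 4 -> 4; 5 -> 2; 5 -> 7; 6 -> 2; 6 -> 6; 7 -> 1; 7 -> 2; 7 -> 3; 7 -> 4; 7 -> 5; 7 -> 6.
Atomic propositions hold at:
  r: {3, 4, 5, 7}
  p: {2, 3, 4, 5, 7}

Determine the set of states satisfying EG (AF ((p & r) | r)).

{2, 3, 4, 5, 7}

Sat(p & r) = {3, 4, 5, 7}
Sat((p & r) | r) = {3, 4, 5, 7}
AF ((p & r) | r): least fixpoint, start Z0 = {3, 4, 5, 7}, add states with every successor in Z. Z1 = {2, 3, 4, 5, 7}; fixed.
Sat(AF ((p & r) | r)) = {2, 3, 4, 5, 7}
EG (AF ((p & r) | r)): greatest fixpoint, start Z0 = {2, 3, 4, 5, 7}, keep only states in Sat with some successor in Z. Already a fixed point.
Sat(EG (AF ((p & r) | r))) = {2, 3, 4, 5, 7}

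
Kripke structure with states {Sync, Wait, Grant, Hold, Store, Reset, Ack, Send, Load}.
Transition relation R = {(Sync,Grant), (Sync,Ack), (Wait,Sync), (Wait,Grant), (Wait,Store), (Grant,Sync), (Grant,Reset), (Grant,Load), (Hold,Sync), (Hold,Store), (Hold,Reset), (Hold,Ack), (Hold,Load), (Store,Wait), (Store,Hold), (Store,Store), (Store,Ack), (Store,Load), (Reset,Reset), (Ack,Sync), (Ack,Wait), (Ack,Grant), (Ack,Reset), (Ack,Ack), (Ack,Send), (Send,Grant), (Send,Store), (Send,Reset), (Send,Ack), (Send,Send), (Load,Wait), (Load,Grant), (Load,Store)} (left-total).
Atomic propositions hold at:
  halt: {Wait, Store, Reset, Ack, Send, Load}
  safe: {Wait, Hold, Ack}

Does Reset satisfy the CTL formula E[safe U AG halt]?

AG halt: greatest fixpoint, start Z0 = {Wait, Store, Reset, Ack, Send, Load}, keep only states in Sat with every successor in Z. Z1 = {Reset}; fixed.
Sat(AG halt) = {Reset}
E[safe U AG halt]: least fixpoint, start Z0 = Sat(AG halt) = {Reset}, add states in Sat(safe) with some successor in Z. Z1 = {Hold, Reset, Ack}; fixed.
Sat(E[safe U AG halt]) = {Hold, Reset, Ack}
Reset ∈ Sat(E[safe U AG halt]) = {Hold, Reset, Ack}, so the formula holds at Reset.

Yes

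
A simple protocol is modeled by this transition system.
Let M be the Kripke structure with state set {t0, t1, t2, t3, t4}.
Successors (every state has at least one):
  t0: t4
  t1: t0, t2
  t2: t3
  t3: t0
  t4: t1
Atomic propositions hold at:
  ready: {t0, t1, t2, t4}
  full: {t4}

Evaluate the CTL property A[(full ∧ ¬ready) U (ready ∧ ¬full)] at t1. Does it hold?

Yes

Sat(¬ready) = {t3}
Sat(full ∧ ¬ready) = ∅
Sat(¬full) = {t0, t1, t2, t3}
Sat(ready ∧ ¬full) = {t0, t1, t2}
A[(full ∧ ¬ready) U (ready ∧ ¬full)]: least fixpoint, start Z0 = Sat((ready ∧ ¬full)) = {t0, t1, t2}, add states in Sat(full ∧ ¬ready) with every successor in Z. Already a fixed point.
Sat(A[(full ∧ ¬ready) U (ready ∧ ¬full)]) = {t0, t1, t2}
t1 ∈ Sat(A[(full ∧ ¬ready) U (ready ∧ ¬full)]) = {t0, t1, t2}, so the formula holds at t1.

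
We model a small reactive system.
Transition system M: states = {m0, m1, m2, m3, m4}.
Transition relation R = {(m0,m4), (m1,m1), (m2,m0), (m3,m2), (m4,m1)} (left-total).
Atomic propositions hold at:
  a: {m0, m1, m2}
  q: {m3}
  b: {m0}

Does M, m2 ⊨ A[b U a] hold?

A[b U a]: least fixpoint, start Z0 = Sat(a) = {m0, m1, m2}, add states in Sat(b) with every successor in Z. Already a fixed point.
Sat(A[b U a]) = {m0, m1, m2}
m2 ∈ Sat(A[b U a]) = {m0, m1, m2}, so the formula holds at m2.

Yes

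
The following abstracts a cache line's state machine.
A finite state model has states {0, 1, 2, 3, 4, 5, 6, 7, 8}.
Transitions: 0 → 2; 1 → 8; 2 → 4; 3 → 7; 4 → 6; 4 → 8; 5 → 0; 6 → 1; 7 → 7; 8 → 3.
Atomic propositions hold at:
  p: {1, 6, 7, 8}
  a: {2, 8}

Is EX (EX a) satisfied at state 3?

Sat(EX a) = {s : some successor in {2, 8}} = {0, 1, 4}
Sat(EX (EX a)) = {s : some successor in {0, 1, 4}} = {2, 5, 6}
3 ∉ Sat(EX (EX a)) = {2, 5, 6}, so the formula does not hold at 3.

No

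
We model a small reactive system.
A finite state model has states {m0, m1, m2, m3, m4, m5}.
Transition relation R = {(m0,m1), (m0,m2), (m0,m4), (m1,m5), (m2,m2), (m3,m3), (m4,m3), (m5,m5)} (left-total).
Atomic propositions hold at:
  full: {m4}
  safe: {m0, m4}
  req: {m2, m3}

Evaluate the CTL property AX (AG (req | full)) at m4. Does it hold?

Sat(req | full) = {m2, m3, m4}
AG (req | full): greatest fixpoint, start Z0 = {m2, m3, m4}, keep only states in Sat with every successor in Z. Already a fixed point.
Sat(AG (req | full)) = {m2, m3, m4}
Sat(AX (AG (req | full))) = {s : every successor in {m2, m3, m4}} = {m2, m3, m4}
m4 ∈ Sat(AX (AG (req | full))) = {m2, m3, m4}, so the formula holds at m4.

Yes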